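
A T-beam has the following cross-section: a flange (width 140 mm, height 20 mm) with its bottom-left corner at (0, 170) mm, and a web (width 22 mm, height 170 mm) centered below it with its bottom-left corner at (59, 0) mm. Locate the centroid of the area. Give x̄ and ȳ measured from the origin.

x̄ = 70.00 mm, ȳ = 125.67 mm

Part | A | x̄ᵢ | ȳᵢ | A·x̄ᵢ | A·ȳᵢ
web | 3740.00 | 70.00 | 85.00 | 261800.00 | 317900.00
flange | 2800.00 | 70.00 | 180.00 | 196000.00 | 504000.00
Σ | 6540.00 |  |  | 457800.00 | 821900.00
x̄ = 457800.00 / 6540.00 = 70.00 mm
ȳ = 821900.00 / 6540.00 = 125.67 mm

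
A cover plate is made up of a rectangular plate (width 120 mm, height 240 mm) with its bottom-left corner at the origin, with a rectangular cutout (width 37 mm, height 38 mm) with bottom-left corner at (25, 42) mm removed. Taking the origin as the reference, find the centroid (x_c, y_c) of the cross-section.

Part | A | x̄ᵢ | ȳᵢ | A·x̄ᵢ | A·ȳᵢ
plate | 28800.00 | 60.00 | 120.00 | 1728000.00 | 3456000.00
hole | -1406.00 | 43.50 | 61.00 | -61161.00 | -85766.00
Σ | 27394.00 |  |  | 1666839.00 | 3370234.00
x_c = 1666839.00 / 27394.00 = 60.85 mm
y_c = 3370234.00 / 27394.00 = 123.03 mm

x_c = 60.85 mm, y_c = 123.03 mm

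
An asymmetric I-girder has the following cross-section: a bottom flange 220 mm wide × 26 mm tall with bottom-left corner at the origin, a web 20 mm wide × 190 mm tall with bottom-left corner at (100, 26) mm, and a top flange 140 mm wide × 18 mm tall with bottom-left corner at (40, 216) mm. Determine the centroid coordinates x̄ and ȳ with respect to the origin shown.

Part | A | x̄ᵢ | ȳᵢ | A·x̄ᵢ | A·ȳᵢ
bottom flange | 5720.00 | 110.00 | 13.00 | 629200.00 | 74360.00
web | 3800.00 | 110.00 | 121.00 | 418000.00 | 459800.00
top flange | 2520.00 | 110.00 | 225.00 | 277200.00 | 567000.00
Σ | 12040.00 |  |  | 1324400.00 | 1101160.00
x̄ = 1324400.00 / 12040.00 = 110.00 mm
ȳ = 1101160.00 / 12040.00 = 91.46 mm

x̄ = 110.00 mm, ȳ = 91.46 mm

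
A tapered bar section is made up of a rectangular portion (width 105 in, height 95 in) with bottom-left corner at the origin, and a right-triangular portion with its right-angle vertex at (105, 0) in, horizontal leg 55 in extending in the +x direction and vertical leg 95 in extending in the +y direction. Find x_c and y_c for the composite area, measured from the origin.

Part | A | x̄ᵢ | ȳᵢ | A·x̄ᵢ | A·ȳᵢ
rectangular portion | 9975.00 | 52.50 | 47.50 | 523687.50 | 473812.50
triangular portion | 2612.50 | 123.33 | 31.67 | 322208.33 | 82729.17
Σ | 12587.50 |  |  | 845895.83 | 556541.67
x_c = 845895.83 / 12587.50 = 67.20 in
y_c = 556541.67 / 12587.50 = 44.21 in

x_c = 67.20 in, y_c = 44.21 in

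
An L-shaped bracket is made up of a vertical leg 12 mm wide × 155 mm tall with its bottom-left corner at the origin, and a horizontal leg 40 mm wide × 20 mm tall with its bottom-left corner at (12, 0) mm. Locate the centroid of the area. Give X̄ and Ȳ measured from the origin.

X̄ = 13.82 mm, Ȳ = 57.20 mm

vertical leg: A = 12 × 155 = 1860.00, centroid at (6.00, 77.50).
horizontal leg: A = 40 × 20 = 800.00, centroid at (32.00, 10.00).
ΣA = 2660.00 mm², ΣAX̄ = 36760.00 mm³, ΣAȲ = 152150.00 mm³.
X̄ = 36760.00/2660.00 = 13.82 mm; Ȳ = 152150.00/2660.00 = 57.20 mm.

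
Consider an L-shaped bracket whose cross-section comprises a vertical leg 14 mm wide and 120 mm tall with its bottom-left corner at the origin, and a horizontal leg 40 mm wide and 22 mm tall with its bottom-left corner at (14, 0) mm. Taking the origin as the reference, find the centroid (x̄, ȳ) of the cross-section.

x̄ = 16.28 mm, ȳ = 43.16 mm

vertical leg: A = 14 × 120 = 1680.00, centroid at (7.00, 60.00).
horizontal leg: A = 40 × 22 = 880.00, centroid at (34.00, 11.00).
ΣA = 2560.00 mm², ΣAx̄ = 41680.00 mm³, ΣAȳ = 110480.00 mm³.
x̄ = 41680.00/2560.00 = 16.28 mm; ȳ = 110480.00/2560.00 = 43.16 mm.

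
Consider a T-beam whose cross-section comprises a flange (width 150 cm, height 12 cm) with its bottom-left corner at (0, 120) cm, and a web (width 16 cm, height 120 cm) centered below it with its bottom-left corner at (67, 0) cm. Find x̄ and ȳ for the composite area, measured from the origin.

Part | A | x̄ᵢ | ȳᵢ | A·x̄ᵢ | A·ȳᵢ
web | 1920.00 | 75.00 | 60.00 | 144000.00 | 115200.00
flange | 1800.00 | 75.00 | 126.00 | 135000.00 | 226800.00
Σ | 3720.00 |  |  | 279000.00 | 342000.00
x̄ = 279000.00 / 3720.00 = 75.00 cm
ȳ = 342000.00 / 3720.00 = 91.94 cm

x̄ = 75.00 cm, ȳ = 91.94 cm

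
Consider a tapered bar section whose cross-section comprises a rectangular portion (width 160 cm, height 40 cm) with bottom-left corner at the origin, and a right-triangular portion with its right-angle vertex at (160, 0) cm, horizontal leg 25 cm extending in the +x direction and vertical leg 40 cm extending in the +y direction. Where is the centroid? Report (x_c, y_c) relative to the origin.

Part | A | x̄ᵢ | ȳᵢ | A·x̄ᵢ | A·ȳᵢ
rectangular portion | 6400.00 | 80.00 | 20.00 | 512000.00 | 128000.00
triangular portion | 500.00 | 168.33 | 13.33 | 84166.67 | 6666.67
Σ | 6900.00 |  |  | 596166.67 | 134666.67
x_c = 596166.67 / 6900.00 = 86.40 cm
y_c = 134666.67 / 6900.00 = 19.52 cm

x_c = 86.40 cm, y_c = 19.52 cm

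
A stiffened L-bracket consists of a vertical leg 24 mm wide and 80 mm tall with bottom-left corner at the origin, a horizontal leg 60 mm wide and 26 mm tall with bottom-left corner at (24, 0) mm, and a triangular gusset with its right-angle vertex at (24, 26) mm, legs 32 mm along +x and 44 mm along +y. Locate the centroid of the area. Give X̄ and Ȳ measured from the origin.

X̄ = 31.47 mm, Ȳ = 30.05 mm

vertical leg: A = 24 × 80 = 1920.00, centroid at (12.00, 40.00).
horizontal leg: A = 60 × 26 = 1560.00, centroid at (54.00, 13.00).
gusset: A = ½·32·44 = 704.00, centroid at (34.67, 40.67).
ΣA = 4184.00 mm²
ΣAX̄ = (1920.00)(12.00) + (1560.00)(54.00) + (704.00)(34.67) = 131685.33 mm³
ΣAȲ = (1920.00)(40.00) + (1560.00)(13.00) + (704.00)(40.67) = 125709.33 mm³
X̄ = 131685.33 / 4184.00 = 31.47 mm
Ȳ = 125709.33 / 4184.00 = 30.05 mm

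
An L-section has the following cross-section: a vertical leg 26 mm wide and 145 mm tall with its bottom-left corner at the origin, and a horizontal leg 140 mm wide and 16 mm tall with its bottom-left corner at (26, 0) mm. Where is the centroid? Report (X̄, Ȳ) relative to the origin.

Part | A | x̄ᵢ | ȳᵢ | A·x̄ᵢ | A·ȳᵢ
vertical leg | 3770.00 | 13.00 | 72.50 | 49010.00 | 273325.00
horizontal leg | 2240.00 | 96.00 | 8.00 | 215040.00 | 17920.00
Σ | 6010.00 |  |  | 264050.00 | 291245.00
X̄ = 264050.00 / 6010.00 = 43.94 mm
Ȳ = 291245.00 / 6010.00 = 48.46 mm

X̄ = 43.94 mm, Ȳ = 48.46 mm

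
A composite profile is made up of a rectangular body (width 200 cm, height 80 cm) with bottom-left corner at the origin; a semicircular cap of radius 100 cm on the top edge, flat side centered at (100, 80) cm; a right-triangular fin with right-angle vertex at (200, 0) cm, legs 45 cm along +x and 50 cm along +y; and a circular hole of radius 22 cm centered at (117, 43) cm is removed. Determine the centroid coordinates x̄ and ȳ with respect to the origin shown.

rectangular body: A = 200 × 80 = 16000.00, centroid at (100.00, 40.00).
semicircular top: A = ½π·100² = 15707.96, centroid at (100.00, 122.44).
triangular fin: A = ½·45·50 = 1125.00, centroid at (215.00, 16.67).
hole: A = −π·22² = -1520.53, centroid at (117.00, 43.00).
ΣA = 31312.43 cm²
ΣAx̄ = (16000.00)(100.00) + (15707.96)(100.00) + (1125.00)(215.00) + (-1520.53)(117.00) = 3234769.22 cm³
ΣAȳ = (16000.00)(40.00) + (15707.96)(122.44) + (1125.00)(16.67) + (-1520.53)(43.00) = 2516670.90 cm³
x̄ = 3234769.22 / 31312.43 = 103.31 cm
ȳ = 2516670.90 / 31312.43 = 80.37 cm

x̄ = 103.31 cm, ȳ = 80.37 cm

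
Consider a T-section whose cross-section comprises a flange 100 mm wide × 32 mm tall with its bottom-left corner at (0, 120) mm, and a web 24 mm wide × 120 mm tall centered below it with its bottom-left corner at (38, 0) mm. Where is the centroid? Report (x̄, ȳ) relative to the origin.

web: A = 24 × 120 = 2880.00, centroid at (50.00, 60.00).
flange: A = 100 × 32 = 3200.00, centroid at (50.00, 136.00).
ΣA = 6080.00 mm²
ΣAx̄ = (2880.00)(50.00) + (3200.00)(50.00) = 304000.00 mm³
ΣAȳ = (2880.00)(60.00) + (3200.00)(136.00) = 608000.00 mm³
x̄ = 304000.00 / 6080.00 = 50.00 mm
ȳ = 608000.00 / 6080.00 = 100.00 mm

x̄ = 50.00 mm, ȳ = 100.00 mm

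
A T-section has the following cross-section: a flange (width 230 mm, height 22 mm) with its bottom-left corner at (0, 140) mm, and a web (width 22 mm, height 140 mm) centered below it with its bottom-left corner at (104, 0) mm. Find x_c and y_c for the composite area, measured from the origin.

x_c = 115.00 mm, y_c = 120.35 mm

web: A = 22 × 140 = 3080.00, centroid at (115.00, 70.00).
flange: A = 230 × 22 = 5060.00, centroid at (115.00, 151.00).
ΣA = 8140.00 mm², ΣAx_c = 936100.00 mm³, ΣAy_c = 979660.00 mm³.
x_c = 936100.00/8140.00 = 115.00 mm; y_c = 979660.00/8140.00 = 120.35 mm.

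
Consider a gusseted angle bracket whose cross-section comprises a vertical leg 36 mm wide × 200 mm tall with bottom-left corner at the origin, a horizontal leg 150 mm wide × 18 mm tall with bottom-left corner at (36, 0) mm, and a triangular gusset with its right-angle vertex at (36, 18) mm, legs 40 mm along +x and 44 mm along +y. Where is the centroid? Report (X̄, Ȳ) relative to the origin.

vertical leg: A = 36 × 200 = 7200.00, centroid at (18.00, 100.00).
horizontal leg: A = 150 × 18 = 2700.00, centroid at (111.00, 9.00).
gusset: A = ½·40·44 = 880.00, centroid at (49.33, 32.67).
ΣA = 10780.00 mm², ΣAX̄ = 472713.33 mm³, ΣAȲ = 773046.67 mm³.
X̄ = 472713.33/10780.00 = 43.85 mm; Ȳ = 773046.67/10780.00 = 71.71 mm.

X̄ = 43.85 mm, Ȳ = 71.71 mm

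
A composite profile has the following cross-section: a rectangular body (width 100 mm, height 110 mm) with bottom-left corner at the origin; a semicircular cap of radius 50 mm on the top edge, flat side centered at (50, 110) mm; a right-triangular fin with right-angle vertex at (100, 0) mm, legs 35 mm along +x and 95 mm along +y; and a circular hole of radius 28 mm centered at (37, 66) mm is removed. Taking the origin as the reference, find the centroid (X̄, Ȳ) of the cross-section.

Part | A | x̄ᵢ | ȳᵢ | A·x̄ᵢ | A·ȳᵢ
rectangular body | 11000.00 | 50.00 | 55.00 | 550000.00 | 605000.00
semicircular top | 3926.99 | 50.00 | 131.22 | 196349.54 | 515302.32
triangular fin | 1662.50 | 111.67 | 31.67 | 185645.83 | 52645.83
hole | -2463.01 | 37.00 | 66.00 | -91131.32 | -162558.57
Σ | 14126.48 |  |  | 840864.05 | 1010389.59
X̄ = 840864.05 / 14126.48 = 59.52 mm
Ȳ = 1010389.59 / 14126.48 = 71.52 mm

X̄ = 59.52 mm, Ȳ = 71.52 mm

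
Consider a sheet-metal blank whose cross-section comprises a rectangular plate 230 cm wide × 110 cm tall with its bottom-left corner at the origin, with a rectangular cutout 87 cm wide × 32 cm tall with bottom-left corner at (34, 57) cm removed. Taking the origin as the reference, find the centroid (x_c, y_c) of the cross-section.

x_c = 119.64 cm, y_c = 52.77 cm

plate: A = 230 × 110 = 25300.00, centroid at (115.00, 55.00).
hole: A = −(87 × 32) = -2784.00, centroid at (77.50, 73.00).
ΣA = 22516.00 cm², ΣAx_c = 2693740.00 cm³, ΣAy_c = 1188268.00 cm³.
x_c = 2693740.00/22516.00 = 119.64 cm; y_c = 1188268.00/22516.00 = 52.77 cm.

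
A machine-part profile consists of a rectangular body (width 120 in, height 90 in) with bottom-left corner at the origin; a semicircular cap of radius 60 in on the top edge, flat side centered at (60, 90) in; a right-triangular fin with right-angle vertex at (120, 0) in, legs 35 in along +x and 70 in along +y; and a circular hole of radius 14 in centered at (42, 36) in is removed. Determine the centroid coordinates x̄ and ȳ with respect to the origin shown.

Part | A | x̄ᵢ | ȳᵢ | A·x̄ᵢ | A·ȳᵢ
rectangular body | 10800.00 | 60.00 | 45.00 | 648000.00 | 486000.00
semicircular top | 5654.87 | 60.00 | 115.46 | 339292.01 | 652938.01
triangular fin | 1225.00 | 131.67 | 23.33 | 161291.67 | 28583.33
hole | -615.75 | 42.00 | 36.00 | -25861.59 | -22167.08
Σ | 17064.11 |  |  | 1122722.08 | 1145354.27
x̄ = 1122722.08 / 17064.11 = 65.79 in
ȳ = 1145354.27 / 17064.11 = 67.12 in

x̄ = 65.79 in, ȳ = 67.12 in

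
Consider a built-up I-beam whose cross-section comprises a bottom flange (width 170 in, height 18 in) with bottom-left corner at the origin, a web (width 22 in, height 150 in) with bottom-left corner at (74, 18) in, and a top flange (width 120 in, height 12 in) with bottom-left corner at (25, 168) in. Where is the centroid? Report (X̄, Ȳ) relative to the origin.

bottom flange: A = 170 × 18 = 3060.00, centroid at (85.00, 9.00).
web: A = 22 × 150 = 3300.00, centroid at (85.00, 93.00).
top flange: A = 120 × 12 = 1440.00, centroid at (85.00, 174.00).
ΣA = 7800.00 in², ΣAX̄ = 663000.00 in³, ΣAȲ = 585000.00 in³.
X̄ = 663000.00/7800.00 = 85.00 in; Ȳ = 585000.00/7800.00 = 75.00 in.

X̄ = 85.00 in, Ȳ = 75.00 in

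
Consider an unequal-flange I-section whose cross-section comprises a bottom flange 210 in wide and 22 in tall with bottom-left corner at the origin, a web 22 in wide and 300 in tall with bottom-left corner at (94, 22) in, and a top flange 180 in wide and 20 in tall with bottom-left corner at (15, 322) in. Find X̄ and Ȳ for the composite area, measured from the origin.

X̄ = 105.00 in, Ȳ = 160.68 in

bottom flange: A = 210 × 22 = 4620.00, centroid at (105.00, 11.00).
web: A = 22 × 300 = 6600.00, centroid at (105.00, 172.00).
top flange: A = 180 × 20 = 3600.00, centroid at (105.00, 332.00).
ΣA = 14820.00 in², ΣAX̄ = 1556100.00 in³, ΣAȲ = 2381220.00 in³.
X̄ = 1556100.00/14820.00 = 105.00 in; Ȳ = 2381220.00/14820.00 = 160.68 in.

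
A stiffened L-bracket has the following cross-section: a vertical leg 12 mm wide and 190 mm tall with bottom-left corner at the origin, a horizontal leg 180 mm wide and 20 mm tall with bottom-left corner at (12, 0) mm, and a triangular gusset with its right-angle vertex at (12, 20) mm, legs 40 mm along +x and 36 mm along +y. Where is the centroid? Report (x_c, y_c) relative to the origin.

Part | A | x̄ᵢ | ȳᵢ | A·x̄ᵢ | A·ȳᵢ
vertical leg | 2280.00 | 6.00 | 95.00 | 13680.00 | 216600.00
horizontal leg | 3600.00 | 102.00 | 10.00 | 367200.00 | 36000.00
gusset | 720.00 | 25.33 | 32.00 | 18240.00 | 23040.00
Σ | 6600.00 |  |  | 399120.00 | 275640.00
x_c = 399120.00 / 6600.00 = 60.47 mm
y_c = 275640.00 / 6600.00 = 41.76 mm

x_c = 60.47 mm, y_c = 41.76 mm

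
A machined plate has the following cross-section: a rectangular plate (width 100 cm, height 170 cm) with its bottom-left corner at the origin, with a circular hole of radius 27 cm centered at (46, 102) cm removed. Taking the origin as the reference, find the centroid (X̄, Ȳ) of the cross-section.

Part | A | x̄ᵢ | ȳᵢ | A·x̄ᵢ | A·ȳᵢ
plate | 17000.00 | 50.00 | 85.00 | 850000.00 | 1445000.00
hole | -2290.22 | 46.00 | 102.00 | -105350.17 | -233602.55
Σ | 14709.78 |  |  | 744649.83 | 1211397.45
X̄ = 744649.83 / 14709.78 = 50.62 cm
Ȳ = 1211397.45 / 14709.78 = 82.35 cm

X̄ = 50.62 cm, Ȳ = 82.35 cm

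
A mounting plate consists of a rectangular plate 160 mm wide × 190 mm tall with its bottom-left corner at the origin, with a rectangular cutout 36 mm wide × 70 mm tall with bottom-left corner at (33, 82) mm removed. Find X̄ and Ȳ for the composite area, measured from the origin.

X̄ = 82.62 mm, Ȳ = 93.01 mm

Part | A | x̄ᵢ | ȳᵢ | A·x̄ᵢ | A·ȳᵢ
plate | 30400.00 | 80.00 | 95.00 | 2432000.00 | 2888000.00
hole | -2520.00 | 51.00 | 117.00 | -128520.00 | -294840.00
Σ | 27880.00 |  |  | 2303480.00 | 2593160.00
X̄ = 2303480.00 / 27880.00 = 82.62 mm
Ȳ = 2593160.00 / 27880.00 = 93.01 mm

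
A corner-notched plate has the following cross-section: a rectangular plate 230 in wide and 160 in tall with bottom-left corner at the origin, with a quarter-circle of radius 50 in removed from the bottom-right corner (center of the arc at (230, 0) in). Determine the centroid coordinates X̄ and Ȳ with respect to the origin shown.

X̄ = 109.71 in, Ȳ = 83.31 in

plate: A = 230 × 160 = 36800.00, centroid at (115.00, 80.00).
removed quarter-circle: A = −¼π·50² = -1963.50, centroid at (208.78, 21.22).
ΣA = 34836.50 in²
ΣAX̄ = (36800.00)(115.00) + (-1963.50)(208.78) = 3822062.72 in³
ΣAȲ = (36800.00)(80.00) + (-1963.50)(21.22) = 2902333.33 in³
X̄ = 3822062.72 / 34836.50 = 109.71 in
Ȳ = 2902333.33 / 34836.50 = 83.31 in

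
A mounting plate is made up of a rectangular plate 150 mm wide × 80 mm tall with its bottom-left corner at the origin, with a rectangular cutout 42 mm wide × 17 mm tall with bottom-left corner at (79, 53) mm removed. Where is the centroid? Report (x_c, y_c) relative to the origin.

plate: A = 150 × 80 = 12000.00, centroid at (75.00, 40.00).
hole: A = −(42 × 17) = -714.00, centroid at (100.00, 61.50).
ΣA = 11286.00 mm²
ΣAx_c = (12000.00)(75.00) + (-714.00)(100.00) = 828600.00 mm³
ΣAy_c = (12000.00)(40.00) + (-714.00)(61.50) = 436089.00 mm³
x_c = 828600.00 / 11286.00 = 73.42 mm
y_c = 436089.00 / 11286.00 = 38.64 mm

x_c = 73.42 mm, y_c = 38.64 mm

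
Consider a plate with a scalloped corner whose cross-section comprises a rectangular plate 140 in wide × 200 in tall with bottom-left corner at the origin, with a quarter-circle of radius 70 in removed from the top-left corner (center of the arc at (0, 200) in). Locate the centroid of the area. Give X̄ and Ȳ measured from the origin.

X̄ = 76.42 in, Ȳ = 88.80 in

plate: A = 140 × 200 = 28000.00, centroid at (70.00, 100.00).
removed quarter-circle: A = −¼π·70² = -3848.45, centroid at (29.71, 170.29).
ΣA = 24151.55 in²
ΣAX̄ = (28000.00)(70.00) + (-3848.45)(29.71) = 1845666.67 in³
ΣAȲ = (28000.00)(100.00) + (-3848.45)(170.29) = 2144643.13 in³
X̄ = 1845666.67 / 24151.55 = 76.42 in
Ȳ = 2144643.13 / 24151.55 = 88.80 in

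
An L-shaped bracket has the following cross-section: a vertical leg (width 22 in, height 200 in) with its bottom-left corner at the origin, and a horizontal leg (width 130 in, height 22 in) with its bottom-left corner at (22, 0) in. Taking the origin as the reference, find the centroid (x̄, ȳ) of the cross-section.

x̄ = 40.94 in, ȳ = 64.94 in

vertical leg: A = 22 × 200 = 4400.00, centroid at (11.00, 100.00).
horizontal leg: A = 130 × 22 = 2860.00, centroid at (87.00, 11.00).
ΣA = 7260.00 in², ΣAx̄ = 297220.00 in³, ΣAȳ = 471460.00 in³.
x̄ = 297220.00/7260.00 = 40.94 in; ȳ = 471460.00/7260.00 = 64.94 in.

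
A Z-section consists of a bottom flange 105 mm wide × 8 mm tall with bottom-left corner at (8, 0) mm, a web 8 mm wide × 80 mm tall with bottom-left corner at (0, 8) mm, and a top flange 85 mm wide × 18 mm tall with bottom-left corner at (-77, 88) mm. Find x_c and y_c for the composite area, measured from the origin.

Part | A | x̄ᵢ | ȳᵢ | A·x̄ᵢ | A·ȳᵢ
bottom flange | 840.00 | 60.50 | 4.00 | 50820.00 | 3360.00
web | 640.00 | 4.00 | 48.00 | 2560.00 | 30720.00
top flange | 1530.00 | -34.50 | 97.00 | -52785.00 | 148410.00
Σ | 3010.00 |  |  | 595.00 | 182490.00
x_c = 595.00 / 3010.00 = 0.20 mm
y_c = 182490.00 / 3010.00 = 60.63 mm

x_c = 0.20 mm, y_c = 60.63 mm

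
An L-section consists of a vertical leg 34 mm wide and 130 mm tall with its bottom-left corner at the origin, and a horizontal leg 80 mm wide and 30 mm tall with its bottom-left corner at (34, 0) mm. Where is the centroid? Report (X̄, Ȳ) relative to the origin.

vertical leg: A = 34 × 130 = 4420.00, centroid at (17.00, 65.00).
horizontal leg: A = 80 × 30 = 2400.00, centroid at (74.00, 15.00).
ΣA = 6820.00 mm², ΣAX̄ = 252740.00 mm³, ΣAȲ = 323300.00 mm³.
X̄ = 252740.00/6820.00 = 37.06 mm; Ȳ = 323300.00/6820.00 = 47.40 mm.

X̄ = 37.06 mm, Ȳ = 47.40 mm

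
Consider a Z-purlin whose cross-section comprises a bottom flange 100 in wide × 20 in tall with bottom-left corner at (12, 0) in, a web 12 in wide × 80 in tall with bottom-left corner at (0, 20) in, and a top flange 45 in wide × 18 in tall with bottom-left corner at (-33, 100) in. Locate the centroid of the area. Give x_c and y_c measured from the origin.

x_c = 32.16 in, y_c = 44.00 in

bottom flange: A = 100 × 20 = 2000.00, centroid at (62.00, 10.00).
web: A = 12 × 80 = 960.00, centroid at (6.00, 60.00).
top flange: A = 45 × 18 = 810.00, centroid at (-10.50, 109.00).
ΣA = 3770.00 in², ΣAx_c = 121255.00 in³, ΣAy_c = 165890.00 in³.
x_c = 121255.00/3770.00 = 32.16 in; y_c = 165890.00/3770.00 = 44.00 in.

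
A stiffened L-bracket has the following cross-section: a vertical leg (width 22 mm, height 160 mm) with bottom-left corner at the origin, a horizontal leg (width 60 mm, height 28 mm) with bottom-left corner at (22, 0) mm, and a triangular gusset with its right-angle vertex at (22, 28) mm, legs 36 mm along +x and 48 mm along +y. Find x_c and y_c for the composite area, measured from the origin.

x_c = 25.64 mm, y_c = 56.59 mm

vertical leg: A = 22 × 160 = 3520.00, centroid at (11.00, 80.00).
horizontal leg: A = 60 × 28 = 1680.00, centroid at (52.00, 14.00).
gusset: A = ½·36·48 = 864.00, centroid at (34.00, 44.00).
ΣA = 6064.00 mm²
ΣAx_c = (3520.00)(11.00) + (1680.00)(52.00) + (864.00)(34.00) = 155456.00 mm³
ΣAy_c = (3520.00)(80.00) + (1680.00)(14.00) + (864.00)(44.00) = 343136.00 mm³
x_c = 155456.00 / 6064.00 = 25.64 mm
y_c = 343136.00 / 6064.00 = 56.59 mm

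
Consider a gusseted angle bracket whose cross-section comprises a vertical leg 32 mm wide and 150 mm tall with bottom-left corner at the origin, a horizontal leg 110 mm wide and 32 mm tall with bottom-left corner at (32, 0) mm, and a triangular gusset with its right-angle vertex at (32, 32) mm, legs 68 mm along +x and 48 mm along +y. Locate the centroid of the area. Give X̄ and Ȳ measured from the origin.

vertical leg: A = 32 × 150 = 4800.00, centroid at (16.00, 75.00).
horizontal leg: A = 110 × 32 = 3520.00, centroid at (87.00, 16.00).
gusset: A = ½·68·48 = 1632.00, centroid at (54.67, 48.00).
ΣA = 9952.00 mm², ΣAX̄ = 472256.00 mm³, ΣAȲ = 494656.00 mm³.
X̄ = 472256.00/9952.00 = 47.45 mm; Ȳ = 494656.00/9952.00 = 49.70 mm.

X̄ = 47.45 mm, Ȳ = 49.70 mm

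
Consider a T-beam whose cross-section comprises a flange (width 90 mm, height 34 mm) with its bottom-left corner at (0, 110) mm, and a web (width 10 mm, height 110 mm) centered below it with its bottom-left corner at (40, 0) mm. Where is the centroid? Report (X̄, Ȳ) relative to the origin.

web: A = 10 × 110 = 1100.00, centroid at (45.00, 55.00).
flange: A = 90 × 34 = 3060.00, centroid at (45.00, 127.00).
ΣA = 4160.00 mm², ΣAX̄ = 187200.00 mm³, ΣAȲ = 449120.00 mm³.
X̄ = 187200.00/4160.00 = 45.00 mm; Ȳ = 449120.00/4160.00 = 107.96 mm.

X̄ = 45.00 mm, Ȳ = 107.96 mm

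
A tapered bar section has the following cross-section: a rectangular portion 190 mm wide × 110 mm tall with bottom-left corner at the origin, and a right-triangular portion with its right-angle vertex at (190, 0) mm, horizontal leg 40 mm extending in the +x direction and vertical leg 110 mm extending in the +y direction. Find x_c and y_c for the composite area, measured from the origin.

rectangular portion: A = 190 × 110 = 20900.00, centroid at (95.00, 55.00).
triangular portion: A = ½·40·110 = 2200.00, centroid at (203.33, 36.67).
ΣA = 23100.00 mm²
ΣAx_c = (20900.00)(95.00) + (2200.00)(203.33) = 2432833.33 mm³
ΣAy_c = (20900.00)(55.00) + (2200.00)(36.67) = 1230166.67 mm³
x_c = 2432833.33 / 23100.00 = 105.32 mm
y_c = 1230166.67 / 23100.00 = 53.25 mm

x_c = 105.32 mm, y_c = 53.25 mm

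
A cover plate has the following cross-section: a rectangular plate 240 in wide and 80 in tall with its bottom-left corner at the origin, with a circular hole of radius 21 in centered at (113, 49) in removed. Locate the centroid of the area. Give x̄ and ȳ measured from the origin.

x̄ = 120.54 in, ȳ = 39.30 in

plate: A = 240 × 80 = 19200.00, centroid at (120.00, 40.00).
hole: A = −π·21² = -1385.44, centroid at (113.00, 49.00).
ΣA = 17814.56 in², ΣAx̄ = 2147445.01 in³, ΣAȳ = 700113.32 in³.
x̄ = 2147445.01/17814.56 = 120.54 in; ȳ = 700113.32/17814.56 = 39.30 in.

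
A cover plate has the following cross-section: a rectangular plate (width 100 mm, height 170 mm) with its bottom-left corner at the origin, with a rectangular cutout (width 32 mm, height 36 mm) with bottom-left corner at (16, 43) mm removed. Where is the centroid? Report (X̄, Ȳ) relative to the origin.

X̄ = 51.31 mm, Ȳ = 86.74 mm

Part | A | x̄ᵢ | ȳᵢ | A·x̄ᵢ | A·ȳᵢ
plate | 17000.00 | 50.00 | 85.00 | 850000.00 | 1445000.00
hole | -1152.00 | 32.00 | 61.00 | -36864.00 | -70272.00
Σ | 15848.00 |  |  | 813136.00 | 1374728.00
X̄ = 813136.00 / 15848.00 = 51.31 mm
Ȳ = 1374728.00 / 15848.00 = 86.74 mm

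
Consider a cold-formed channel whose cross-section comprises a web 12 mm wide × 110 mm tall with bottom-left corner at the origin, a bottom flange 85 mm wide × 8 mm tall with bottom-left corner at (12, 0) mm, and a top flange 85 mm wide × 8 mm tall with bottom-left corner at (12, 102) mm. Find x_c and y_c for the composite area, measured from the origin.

x_c = 30.61 mm, y_c = 55.00 mm

web: A = 12 × 110 = 1320.00, centroid at (6.00, 55.00).
bottom flange: A = 85 × 8 = 680.00, centroid at (54.50, 4.00).
top flange: A = 85 × 8 = 680.00, centroid at (54.50, 106.00).
ΣA = 2680.00 mm², ΣAx_c = 82040.00 mm³, ΣAy_c = 147400.00 mm³.
x_c = 82040.00/2680.00 = 30.61 mm; y_c = 147400.00/2680.00 = 55.00 mm.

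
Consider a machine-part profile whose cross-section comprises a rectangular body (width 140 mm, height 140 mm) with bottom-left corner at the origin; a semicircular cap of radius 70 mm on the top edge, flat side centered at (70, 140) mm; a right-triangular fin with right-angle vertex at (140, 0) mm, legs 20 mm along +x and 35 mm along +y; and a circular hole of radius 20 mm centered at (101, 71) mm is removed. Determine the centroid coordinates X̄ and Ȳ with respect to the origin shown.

X̄ = 69.54 mm, Ȳ = 98.26 mm

rectangular body: A = 140 × 140 = 19600.00, centroid at (70.00, 70.00).
semicircular top: A = ½π·70² = 7696.90, centroid at (70.00, 169.71).
triangular fin: A = ½·20·35 = 350.00, centroid at (146.67, 11.67).
hole: A = −π·20² = -1256.64, centroid at (101.00, 71.00).
ΣA = 26390.26 mm², ΣAX̄ = 1835196.13 mm³, ΣAȲ = 2593095.05 mm³.
X̄ = 1835196.13/26390.26 = 69.54 mm; Ȳ = 2593095.05/26390.26 = 98.26 mm.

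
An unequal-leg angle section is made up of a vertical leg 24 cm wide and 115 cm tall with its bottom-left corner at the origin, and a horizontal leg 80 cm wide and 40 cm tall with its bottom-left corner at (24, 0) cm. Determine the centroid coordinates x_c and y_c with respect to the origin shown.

Part | A | x̄ᵢ | ȳᵢ | A·x̄ᵢ | A·ȳᵢ
vertical leg | 2760.00 | 12.00 | 57.50 | 33120.00 | 158700.00
horizontal leg | 3200.00 | 64.00 | 20.00 | 204800.00 | 64000.00
Σ | 5960.00 |  |  | 237920.00 | 222700.00
x_c = 237920.00 / 5960.00 = 39.92 cm
y_c = 222700.00 / 5960.00 = 37.37 cm

x_c = 39.92 cm, y_c = 37.37 cm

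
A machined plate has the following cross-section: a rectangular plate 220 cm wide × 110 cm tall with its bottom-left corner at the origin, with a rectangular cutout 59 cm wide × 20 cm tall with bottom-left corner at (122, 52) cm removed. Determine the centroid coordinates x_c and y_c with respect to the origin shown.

x_c = 107.87 cm, y_c = 54.64 cm

plate: A = 220 × 110 = 24200.00, centroid at (110.00, 55.00).
hole: A = −(59 × 20) = -1180.00, centroid at (151.50, 62.00).
ΣA = 23020.00 cm², ΣAx_c = 2483230.00 cm³, ΣAy_c = 1257840.00 cm³.
x_c = 2483230.00/23020.00 = 107.87 cm; y_c = 1257840.00/23020.00 = 54.64 cm.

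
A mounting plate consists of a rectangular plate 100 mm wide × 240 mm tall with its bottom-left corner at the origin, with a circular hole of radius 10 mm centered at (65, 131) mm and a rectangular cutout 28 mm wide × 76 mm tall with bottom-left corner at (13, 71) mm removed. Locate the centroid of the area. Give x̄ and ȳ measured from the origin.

plate: A = 100 × 240 = 24000.00, centroid at (50.00, 120.00).
hole 1: A = −π·10² = -314.16, centroid at (65.00, 131.00).
hole 2: A = −(28 × 76) = -2128.00, centroid at (27.00, 109.00).
ΣA = 21557.84 mm²
ΣAx̄ = (24000.00)(50.00) + (-314.16)(65.00) + (-2128.00)(27.00) = 1122123.65 mm³
ΣAȳ = (24000.00)(120.00) + (-314.16)(131.00) + (-2128.00)(109.00) = 2606893.14 mm³
x̄ = 1122123.65 / 21557.84 = 52.05 mm
ȳ = 2606893.14 / 21557.84 = 120.93 mm

x̄ = 52.05 mm, ȳ = 120.93 mm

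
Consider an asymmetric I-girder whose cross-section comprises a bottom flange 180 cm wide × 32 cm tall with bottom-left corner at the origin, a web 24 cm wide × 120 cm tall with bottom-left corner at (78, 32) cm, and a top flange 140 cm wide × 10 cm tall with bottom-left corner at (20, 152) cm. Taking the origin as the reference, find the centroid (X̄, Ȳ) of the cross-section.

X̄ = 90.00 cm, Ȳ = 57.46 cm

bottom flange: A = 180 × 32 = 5760.00, centroid at (90.00, 16.00).
web: A = 24 × 120 = 2880.00, centroid at (90.00, 92.00).
top flange: A = 140 × 10 = 1400.00, centroid at (90.00, 157.00).
ΣA = 10040.00 cm²
ΣAX̄ = (5760.00)(90.00) + (2880.00)(90.00) + (1400.00)(90.00) = 903600.00 cm³
ΣAȲ = (5760.00)(16.00) + (2880.00)(92.00) + (1400.00)(157.00) = 576920.00 cm³
X̄ = 903600.00 / 10040.00 = 90.00 cm
Ȳ = 576920.00 / 10040.00 = 57.46 cm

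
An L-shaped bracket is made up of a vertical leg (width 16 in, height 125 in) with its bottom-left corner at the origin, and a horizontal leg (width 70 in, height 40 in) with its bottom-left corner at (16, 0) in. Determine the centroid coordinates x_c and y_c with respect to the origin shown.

x_c = 33.08 in, y_c = 37.71 in

vertical leg: A = 16 × 125 = 2000.00, centroid at (8.00, 62.50).
horizontal leg: A = 70 × 40 = 2800.00, centroid at (51.00, 20.00).
ΣA = 4800.00 in², ΣAx_c = 158800.00 in³, ΣAy_c = 181000.00 in³.
x_c = 158800.00/4800.00 = 33.08 in; y_c = 181000.00/4800.00 = 37.71 in.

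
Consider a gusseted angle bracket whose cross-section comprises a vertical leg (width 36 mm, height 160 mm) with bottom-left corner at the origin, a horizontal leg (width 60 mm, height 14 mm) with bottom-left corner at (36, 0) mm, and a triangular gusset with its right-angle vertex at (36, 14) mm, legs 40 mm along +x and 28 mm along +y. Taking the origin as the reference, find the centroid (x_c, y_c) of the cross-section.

vertical leg: A = 36 × 160 = 5760.00, centroid at (18.00, 80.00).
horizontal leg: A = 60 × 14 = 840.00, centroid at (66.00, 7.00).
gusset: A = ½·40·28 = 560.00, centroid at (49.33, 23.33).
ΣA = 7160.00 mm², ΣAx_c = 186746.67 mm³, ΣAy_c = 479746.67 mm³.
x_c = 186746.67/7160.00 = 26.08 mm; y_c = 479746.67/7160.00 = 67.00 mm.

x_c = 26.08 mm, y_c = 67.00 mm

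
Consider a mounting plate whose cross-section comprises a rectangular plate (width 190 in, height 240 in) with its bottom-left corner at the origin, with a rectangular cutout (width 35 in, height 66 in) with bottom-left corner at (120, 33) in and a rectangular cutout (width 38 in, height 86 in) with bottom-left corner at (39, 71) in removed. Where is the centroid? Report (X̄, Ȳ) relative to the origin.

X̄ = 95.57 in, Ȳ = 123.61 in

plate: A = 190 × 240 = 45600.00, centroid at (95.00, 120.00).
hole 1: A = −(35 × 66) = -2310.00, centroid at (137.50, 66.00).
hole 2: A = −(38 × 86) = -3268.00, centroid at (58.00, 114.00).
ΣA = 40022.00 in², ΣAX̄ = 3824831.00 in³, ΣAȲ = 4946988.00 in³.
X̄ = 3824831.00/40022.00 = 95.57 in; Ȳ = 4946988.00/40022.00 = 123.61 in.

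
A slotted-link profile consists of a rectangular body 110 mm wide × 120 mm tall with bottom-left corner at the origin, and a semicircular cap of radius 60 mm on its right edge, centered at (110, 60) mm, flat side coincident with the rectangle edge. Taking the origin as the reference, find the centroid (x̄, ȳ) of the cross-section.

x̄ = 79.13 mm, ȳ = 60.00 mm

Part | A | x̄ᵢ | ȳᵢ | A·x̄ᵢ | A·ȳᵢ
rectangular body | 13200.00 | 55.00 | 60.00 | 726000.00 | 792000.00
semicircular end | 5654.87 | 135.46 | 60.00 | 766035.35 | 339292.01
Σ | 18854.87 |  |  | 1492035.35 | 1131292.01
x̄ = 1492035.35 / 18854.87 = 79.13 mm
ȳ = 1131292.01 / 18854.87 = 60.00 mm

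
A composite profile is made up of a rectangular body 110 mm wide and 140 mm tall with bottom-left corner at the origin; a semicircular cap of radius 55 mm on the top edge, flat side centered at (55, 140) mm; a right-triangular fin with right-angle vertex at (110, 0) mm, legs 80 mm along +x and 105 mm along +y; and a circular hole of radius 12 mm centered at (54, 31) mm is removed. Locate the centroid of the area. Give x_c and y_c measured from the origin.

x_c = 69.37 mm, y_c = 83.15 mm

rectangular body: A = 110 × 140 = 15400.00, centroid at (55.00, 70.00).
semicircular top: A = ½π·55² = 4751.66, centroid at (55.00, 163.34).
triangular fin: A = ½·80·105 = 4200.00, centroid at (136.67, 35.00).
hole: A = −π·12² = -452.39, centroid at (54.00, 31.00).
ΣA = 23899.27 mm²
ΣAx_c = (15400.00)(55.00) + (4751.66)(55.00) + (4200.00)(136.67) + (-452.39)(54.00) = 1657912.21 mm³
ΣAy_c = (15400.00)(70.00) + (4751.66)(163.34) + (4200.00)(35.00) + (-452.39)(31.00) = 1987124.84 mm³
x_c = 1657912.21 / 23899.27 = 69.37 mm
y_c = 1987124.84 / 23899.27 = 83.15 mm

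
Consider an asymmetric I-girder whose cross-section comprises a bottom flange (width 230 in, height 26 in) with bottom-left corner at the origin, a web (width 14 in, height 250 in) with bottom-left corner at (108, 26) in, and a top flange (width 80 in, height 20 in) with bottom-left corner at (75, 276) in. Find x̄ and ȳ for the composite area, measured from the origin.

x̄ = 115.00 in, ȳ = 96.01 in

bottom flange: A = 230 × 26 = 5980.00, centroid at (115.00, 13.00).
web: A = 14 × 250 = 3500.00, centroid at (115.00, 151.00).
top flange: A = 80 × 20 = 1600.00, centroid at (115.00, 286.00).
ΣA = 11080.00 in², ΣAx̄ = 1274200.00 in³, ΣAȳ = 1063840.00 in³.
x̄ = 1274200.00/11080.00 = 115.00 in; ȳ = 1063840.00/11080.00 = 96.01 in.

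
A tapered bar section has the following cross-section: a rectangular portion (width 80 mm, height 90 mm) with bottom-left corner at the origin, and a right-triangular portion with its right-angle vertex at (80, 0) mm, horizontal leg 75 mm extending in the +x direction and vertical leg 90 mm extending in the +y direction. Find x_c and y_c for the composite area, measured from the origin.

x_c = 60.74 mm, y_c = 40.21 mm

Part | A | x̄ᵢ | ȳᵢ | A·x̄ᵢ | A·ȳᵢ
rectangular portion | 7200.00 | 40.00 | 45.00 | 288000.00 | 324000.00
triangular portion | 3375.00 | 105.00 | 30.00 | 354375.00 | 101250.00
Σ | 10575.00 |  |  | 642375.00 | 425250.00
x_c = 642375.00 / 10575.00 = 60.74 mm
y_c = 425250.00 / 10575.00 = 40.21 mm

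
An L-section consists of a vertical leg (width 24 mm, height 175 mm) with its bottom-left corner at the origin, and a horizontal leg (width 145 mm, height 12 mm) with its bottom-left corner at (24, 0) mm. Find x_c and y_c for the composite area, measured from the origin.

vertical leg: A = 24 × 175 = 4200.00, centroid at (12.00, 87.50).
horizontal leg: A = 145 × 12 = 1740.00, centroid at (96.50, 6.00).
ΣA = 5940.00 mm², ΣAx_c = 218310.00 mm³, ΣAy_c = 377940.00 mm³.
x_c = 218310.00/5940.00 = 36.75 mm; y_c = 377940.00/5940.00 = 63.63 mm.

x_c = 36.75 mm, y_c = 63.63 mm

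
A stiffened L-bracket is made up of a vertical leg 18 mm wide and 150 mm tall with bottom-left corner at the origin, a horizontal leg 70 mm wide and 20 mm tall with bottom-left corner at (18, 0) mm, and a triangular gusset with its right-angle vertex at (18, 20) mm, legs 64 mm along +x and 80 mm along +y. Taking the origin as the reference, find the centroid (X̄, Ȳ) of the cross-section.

vertical leg: A = 18 × 150 = 2700.00, centroid at (9.00, 75.00).
horizontal leg: A = 70 × 20 = 1400.00, centroid at (53.00, 10.00).
gusset: A = ½·64·80 = 2560.00, centroid at (39.33, 46.67).
ΣA = 6660.00 mm², ΣAX̄ = 199193.33 mm³, ΣAȲ = 335966.67 mm³.
X̄ = 199193.33/6660.00 = 29.91 mm; Ȳ = 335966.67/6660.00 = 50.45 mm.

X̄ = 29.91 mm, Ȳ = 50.45 mm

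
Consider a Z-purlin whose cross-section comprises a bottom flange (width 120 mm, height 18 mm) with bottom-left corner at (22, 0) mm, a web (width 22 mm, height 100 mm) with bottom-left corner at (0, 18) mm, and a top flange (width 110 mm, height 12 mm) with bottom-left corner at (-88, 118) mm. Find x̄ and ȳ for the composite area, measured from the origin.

x̄ = 27.77 mm, ȳ = 58.58 mm

bottom flange: A = 120 × 18 = 2160.00, centroid at (82.00, 9.00).
web: A = 22 × 100 = 2200.00, centroid at (11.00, 68.00).
top flange: A = 110 × 12 = 1320.00, centroid at (-33.00, 124.00).
ΣA = 5680.00 mm², ΣAx̄ = 157760.00 mm³, ΣAȳ = 332720.00 mm³.
x̄ = 157760.00/5680.00 = 27.77 mm; ȳ = 332720.00/5680.00 = 58.58 mm.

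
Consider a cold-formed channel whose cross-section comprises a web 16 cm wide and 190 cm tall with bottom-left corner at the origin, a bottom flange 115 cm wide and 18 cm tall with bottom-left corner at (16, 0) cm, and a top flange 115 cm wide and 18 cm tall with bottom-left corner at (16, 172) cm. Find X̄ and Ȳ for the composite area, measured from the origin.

web: A = 16 × 190 = 3040.00, centroid at (8.00, 95.00).
bottom flange: A = 115 × 18 = 2070.00, centroid at (73.50, 9.00).
top flange: A = 115 × 18 = 2070.00, centroid at (73.50, 181.00).
ΣA = 7180.00 cm²
ΣAX̄ = (3040.00)(8.00) + (2070.00)(73.50) + (2070.00)(73.50) = 328610.00 cm³
ΣAȲ = (3040.00)(95.00) + (2070.00)(9.00) + (2070.00)(181.00) = 682100.00 cm³
X̄ = 328610.00 / 7180.00 = 45.77 cm
Ȳ = 682100.00 / 7180.00 = 95.00 cm

X̄ = 45.77 cm, Ȳ = 95.00 cm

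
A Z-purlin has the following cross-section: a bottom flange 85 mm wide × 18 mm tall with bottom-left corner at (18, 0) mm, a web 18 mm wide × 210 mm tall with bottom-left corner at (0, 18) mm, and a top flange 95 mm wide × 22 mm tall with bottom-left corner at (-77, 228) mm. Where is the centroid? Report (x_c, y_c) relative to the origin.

bottom flange: A = 85 × 18 = 1530.00, centroid at (60.50, 9.00).
web: A = 18 × 210 = 3780.00, centroid at (9.00, 123.00).
top flange: A = 95 × 22 = 2090.00, centroid at (-29.50, 239.00).
ΣA = 7400.00 mm²
ΣAx_c = (1530.00)(60.50) + (3780.00)(9.00) + (2090.00)(-29.50) = 64930.00 mm³
ΣAy_c = (1530.00)(9.00) + (3780.00)(123.00) + (2090.00)(239.00) = 978220.00 mm³
x_c = 64930.00 / 7400.00 = 8.77 mm
y_c = 978220.00 / 7400.00 = 132.19 mm

x_c = 8.77 mm, y_c = 132.19 mm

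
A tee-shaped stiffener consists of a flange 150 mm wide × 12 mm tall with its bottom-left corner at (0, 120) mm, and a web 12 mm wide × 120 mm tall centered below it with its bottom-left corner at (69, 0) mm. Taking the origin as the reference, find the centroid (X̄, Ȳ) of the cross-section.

web: A = 12 × 120 = 1440.00, centroid at (75.00, 60.00).
flange: A = 150 × 12 = 1800.00, centroid at (75.00, 126.00).
ΣA = 3240.00 mm²
ΣAX̄ = (1440.00)(75.00) + (1800.00)(75.00) = 243000.00 mm³
ΣAȲ = (1440.00)(60.00) + (1800.00)(126.00) = 313200.00 mm³
X̄ = 243000.00 / 3240.00 = 75.00 mm
Ȳ = 313200.00 / 3240.00 = 96.67 mm

X̄ = 75.00 mm, Ȳ = 96.67 mm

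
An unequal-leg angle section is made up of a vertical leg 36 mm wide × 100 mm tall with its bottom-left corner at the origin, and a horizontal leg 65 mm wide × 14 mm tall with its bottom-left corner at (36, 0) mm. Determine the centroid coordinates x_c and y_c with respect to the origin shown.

vertical leg: A = 36 × 100 = 3600.00, centroid at (18.00, 50.00).
horizontal leg: A = 65 × 14 = 910.00, centroid at (68.50, 7.00).
ΣA = 4510.00 mm²
ΣAx_c = (3600.00)(18.00) + (910.00)(68.50) = 127135.00 mm³
ΣAy_c = (3600.00)(50.00) + (910.00)(7.00) = 186370.00 mm³
x_c = 127135.00 / 4510.00 = 28.19 mm
y_c = 186370.00 / 4510.00 = 41.32 mm

x_c = 28.19 mm, y_c = 41.32 mm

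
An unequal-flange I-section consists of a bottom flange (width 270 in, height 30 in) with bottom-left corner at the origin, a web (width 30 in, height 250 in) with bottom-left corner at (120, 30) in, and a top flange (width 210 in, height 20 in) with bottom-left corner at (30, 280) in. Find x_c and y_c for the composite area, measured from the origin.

Part | A | x̄ᵢ | ȳᵢ | A·x̄ᵢ | A·ȳᵢ
bottom flange | 8100.00 | 135.00 | 15.00 | 1093500.00 | 121500.00
web | 7500.00 | 135.00 | 155.00 | 1012500.00 | 1162500.00
top flange | 4200.00 | 135.00 | 290.00 | 567000.00 | 1218000.00
Σ | 19800.00 |  |  | 2673000.00 | 2502000.00
x_c = 2673000.00 / 19800.00 = 135.00 in
y_c = 2502000.00 / 19800.00 = 126.36 in

x_c = 135.00 in, y_c = 126.36 in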